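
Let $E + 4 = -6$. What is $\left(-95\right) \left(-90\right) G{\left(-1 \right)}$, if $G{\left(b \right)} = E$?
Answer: $-85500$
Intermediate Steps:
$E = -10$ ($E = -4 - 6 = -10$)
$G{\left(b \right)} = -10$
$\left(-95\right) \left(-90\right) G{\left(-1 \right)} = \left(-95\right) \left(-90\right) \left(-10\right) = 8550 \left(-10\right) = -85500$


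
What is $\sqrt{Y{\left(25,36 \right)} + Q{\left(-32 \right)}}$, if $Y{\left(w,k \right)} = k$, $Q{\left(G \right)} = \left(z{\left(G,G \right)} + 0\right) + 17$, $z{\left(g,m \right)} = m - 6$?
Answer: $\sqrt{15} \approx 3.873$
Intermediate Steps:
$z{\left(g,m \right)} = -6 + m$ ($z{\left(g,m \right)} = m - 6 = -6 + m$)
$Q{\left(G \right)} = 11 + G$ ($Q{\left(G \right)} = \left(\left(-6 + G\right) + 0\right) + 17 = \left(-6 + G\right) + 17 = 11 + G$)
$\sqrt{Y{\left(25,36 \right)} + Q{\left(-32 \right)}} = \sqrt{36 + \left(11 - 32\right)} = \sqrt{36 - 21} = \sqrt{15}$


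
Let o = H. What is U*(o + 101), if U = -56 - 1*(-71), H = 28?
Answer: 1935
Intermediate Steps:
o = 28
U = 15 (U = -56 + 71 = 15)
U*(o + 101) = 15*(28 + 101) = 15*129 = 1935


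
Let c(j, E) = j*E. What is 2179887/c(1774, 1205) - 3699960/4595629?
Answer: 8749620003/40763229230 ≈ 0.21464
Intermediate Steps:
c(j, E) = E*j
2179887/c(1774, 1205) - 3699960/4595629 = 2179887/((1205*1774)) - 3699960/4595629 = 2179887/2137670 - 3699960*1/4595629 = 2179887*(1/2137670) - 3699960/4595629 = 2179887/2137670 - 3699960/4595629 = 8749620003/40763229230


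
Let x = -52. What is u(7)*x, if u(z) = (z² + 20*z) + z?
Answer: -10192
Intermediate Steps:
u(z) = z² + 21*z
u(7)*x = (7*(21 + 7))*(-52) = (7*28)*(-52) = 196*(-52) = -10192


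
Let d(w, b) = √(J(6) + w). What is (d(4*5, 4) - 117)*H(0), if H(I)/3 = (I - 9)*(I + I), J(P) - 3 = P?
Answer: 0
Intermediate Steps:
J(P) = 3 + P
H(I) = 6*I*(-9 + I) (H(I) = 3*((I - 9)*(I + I)) = 3*((-9 + I)*(2*I)) = 3*(2*I*(-9 + I)) = 6*I*(-9 + I))
d(w, b) = √(9 + w) (d(w, b) = √((3 + 6) + w) = √(9 + w))
(d(4*5, 4) - 117)*H(0) = (√(9 + 4*5) - 117)*(6*0*(-9 + 0)) = (√(9 + 20) - 117)*(6*0*(-9)) = (√29 - 117)*0 = (-117 + √29)*0 = 0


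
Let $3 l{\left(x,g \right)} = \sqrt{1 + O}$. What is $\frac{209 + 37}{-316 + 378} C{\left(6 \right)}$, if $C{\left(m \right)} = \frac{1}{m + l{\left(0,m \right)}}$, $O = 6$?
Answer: $\frac{6642}{9827} - \frac{369 \sqrt{7}}{9827} \approx 0.57655$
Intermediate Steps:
$l{\left(x,g \right)} = \frac{\sqrt{7}}{3}$ ($l{\left(x,g \right)} = \frac{\sqrt{1 + 6}}{3} = \frac{\sqrt{7}}{3}$)
$C{\left(m \right)} = \frac{1}{m + \frac{\sqrt{7}}{3}}$
$\frac{209 + 37}{-316 + 378} C{\left(6 \right)} = \frac{209 + 37}{-316 + 378} \frac{3}{\sqrt{7} + 3 \cdot 6} = \frac{246}{62} \frac{3}{\sqrt{7} + 18} = 246 \cdot \frac{1}{62} \frac{3}{18 + \sqrt{7}} = \frac{123 \frac{3}{18 + \sqrt{7}}}{31} = \frac{369}{31 \left(18 + \sqrt{7}\right)}$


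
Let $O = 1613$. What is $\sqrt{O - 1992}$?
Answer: $i \sqrt{379} \approx 19.468 i$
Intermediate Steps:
$\sqrt{O - 1992} = \sqrt{1613 - 1992} = \sqrt{-379} = i \sqrt{379}$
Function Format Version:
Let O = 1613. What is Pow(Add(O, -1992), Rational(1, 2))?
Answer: Mul(I, Pow(379, Rational(1, 2))) ≈ Mul(19.468, I)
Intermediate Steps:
Pow(Add(O, -1992), Rational(1, 2)) = Pow(Add(1613, -1992), Rational(1, 2)) = Pow(-379, Rational(1, 2)) = Mul(I, Pow(379, Rational(1, 2)))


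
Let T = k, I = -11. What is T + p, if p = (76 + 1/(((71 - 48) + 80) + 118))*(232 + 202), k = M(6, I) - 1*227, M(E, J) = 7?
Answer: 7241278/221 ≈ 32766.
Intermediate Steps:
k = -220 (k = 7 - 1*227 = 7 - 227 = -220)
T = -220
p = 7289898/221 (p = (76 + 1/((23 + 80) + 118))*434 = (76 + 1/(103 + 118))*434 = (76 + 1/221)*434 = (16797/221)*434 = 7289898/221 ≈ 32986.)
T + p = -220 + 7289898/221 = 7241278/221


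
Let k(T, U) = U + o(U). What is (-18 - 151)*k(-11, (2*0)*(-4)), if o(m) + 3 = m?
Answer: 507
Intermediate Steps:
o(m) = -3 + m
k(T, U) = -3 + 2*U (k(T, U) = U + (-3 + U) = -3 + 2*U)
(-18 - 151)*k(-11, (2*0)*(-4)) = (-18 - 151)*(-3 + 2*((2*0)*(-4))) = -169*(-3 + 2*(0*(-4))) = -169*(-3 + 2*0) = -169*(-3 + 0) = -169*(-3) = 507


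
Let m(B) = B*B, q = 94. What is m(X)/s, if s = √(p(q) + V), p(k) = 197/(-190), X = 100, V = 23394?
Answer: 10000*√844485970/4444663 ≈ 65.382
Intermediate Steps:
m(B) = B²
p(k) = -197/190 (p(k) = 197*(-1/190) = -197/190)
s = √844485970/190 (s = √(-197/190 + 23394) = √(4444663/190) = √844485970/190 ≈ 152.95)
m(X)/s = 100²/((√844485970/190)) = 10000*(√844485970/4444663) = 10000*√844485970/4444663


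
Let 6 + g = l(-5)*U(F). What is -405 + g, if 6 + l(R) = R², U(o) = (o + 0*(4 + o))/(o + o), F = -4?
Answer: -803/2 ≈ -401.50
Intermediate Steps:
U(o) = ½ (U(o) = (o + 0)/((2*o)) = o*(1/(2*o)) = ½)
l(R) = -6 + R²
g = 7/2 (g = -6 + (-6 + (-5)²)*(½) = -6 + (-6 + 25)*(½) = -6 + 19*(½) = -6 + 19/2 = 7/2 ≈ 3.5000)
-405 + g = -405 + 7/2 = -803/2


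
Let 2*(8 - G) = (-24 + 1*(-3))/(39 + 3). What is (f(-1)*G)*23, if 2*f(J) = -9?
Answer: -48231/56 ≈ -861.27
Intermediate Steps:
G = 233/28 (G = 8 - (-24 + 1*(-3))/(2*(39 + 3)) = 8 - (-24 - 3)/(2*42) = 8 - (-27)/(2*42) = 8 - ½*(-9/14) = 8 + 9/28 = 233/28 ≈ 8.3214)
f(J) = -9/2 (f(J) = (½)*(-9) = -9/2)
(f(-1)*G)*23 = -9/2*233/28*23 = -2097/56*23 = -48231/56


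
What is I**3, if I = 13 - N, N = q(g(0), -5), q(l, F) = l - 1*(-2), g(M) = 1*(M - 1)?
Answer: 1728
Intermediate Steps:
g(M) = -1 + M (g(M) = 1*(-1 + M) = -1 + M)
q(l, F) = 2 + l (q(l, F) = l + 2 = 2 + l)
N = 1 (N = 2 + (-1 + 0) = 2 - 1 = 1)
I = 12 (I = 13 - 1*1 = 13 - 1 = 12)
I**3 = 12**3 = 1728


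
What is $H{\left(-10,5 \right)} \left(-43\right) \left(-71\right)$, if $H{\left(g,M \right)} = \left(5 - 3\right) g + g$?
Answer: $-91590$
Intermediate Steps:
$H{\left(g,M \right)} = 3 g$ ($H{\left(g,M \right)} = 2 g + g = 3 g$)
$H{\left(-10,5 \right)} \left(-43\right) \left(-71\right) = 3 \left(-10\right) \left(-43\right) \left(-71\right) = \left(-30\right) \left(-43\right) \left(-71\right) = 1290 \left(-71\right) = -91590$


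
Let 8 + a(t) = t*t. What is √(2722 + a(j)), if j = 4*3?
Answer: √2858 ≈ 53.460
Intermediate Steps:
j = 12
a(t) = -8 + t² (a(t) = -8 + t*t = -8 + t²)
√(2722 + a(j)) = √(2722 + (-8 + 12²)) = √(2722 + (-8 + 144)) = √(2722 + 136) = √2858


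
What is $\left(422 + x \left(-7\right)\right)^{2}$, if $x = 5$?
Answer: $149769$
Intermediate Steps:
$\left(422 + x \left(-7\right)\right)^{2} = \left(422 + 5 \left(-7\right)\right)^{2} = \left(422 - 35\right)^{2} = 387^{2} = 149769$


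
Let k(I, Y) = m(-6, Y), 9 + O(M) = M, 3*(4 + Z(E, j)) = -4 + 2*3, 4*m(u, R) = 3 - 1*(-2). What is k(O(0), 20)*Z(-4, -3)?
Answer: -25/6 ≈ -4.1667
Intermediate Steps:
m(u, R) = 5/4 (m(u, R) = (3 - 1*(-2))/4 = (3 + 2)/4 = (¼)*5 = 5/4)
Z(E, j) = -10/3 (Z(E, j) = -4 + (-4 + 2*3)/3 = -4 + (-4 + 6)/3 = -4 + (⅓)*2 = -4 + ⅔ = -10/3)
O(M) = -9 + M
k(I, Y) = 5/4
k(O(0), 20)*Z(-4, -3) = (5/4)*(-10/3) = -25/6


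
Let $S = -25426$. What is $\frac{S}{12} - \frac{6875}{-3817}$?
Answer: $- \frac{4407661}{2082} \approx -2117.0$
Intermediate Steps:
$\frac{S}{12} - \frac{6875}{-3817} = - \frac{25426}{12} - \frac{6875}{-3817} = \left(-25426\right) \frac{1}{12} - - \frac{625}{347} = - \frac{12713}{6} + \frac{625}{347} = - \frac{4407661}{2082}$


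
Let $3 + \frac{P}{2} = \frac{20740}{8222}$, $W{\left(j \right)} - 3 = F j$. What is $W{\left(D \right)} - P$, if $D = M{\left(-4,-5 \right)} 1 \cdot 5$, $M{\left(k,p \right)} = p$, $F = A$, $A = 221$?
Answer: $- \frac{22697016}{4111} \approx -5521.0$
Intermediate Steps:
$F = 221$
$D = -25$ ($D = \left(-5\right) 1 \cdot 5 = \left(-5\right) 5 = -25$)
$W{\left(j \right)} = 3 + 221 j$
$P = - \frac{3926}{4111}$ ($P = -6 + 2 \cdot \frac{20740}{8222} = -6 + 2 \cdot 20740 \cdot \frac{1}{8222} = -6 + 2 \cdot \frac{10370}{4111} = -6 + \frac{20740}{4111} = - \frac{3926}{4111} \approx -0.955$)
$W{\left(D \right)} - P = \left(3 + 221 \left(-25\right)\right) - - \frac{3926}{4111} = \left(3 - 5525\right) + \frac{3926}{4111} = -5522 + \frac{3926}{4111} = - \frac{22697016}{4111}$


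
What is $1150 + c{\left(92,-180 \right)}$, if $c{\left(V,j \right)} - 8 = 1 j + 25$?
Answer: $1003$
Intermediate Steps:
$c{\left(V,j \right)} = 33 + j$ ($c{\left(V,j \right)} = 8 + \left(1 j + 25\right) = 8 + \left(j + 25\right) = 8 + \left(25 + j\right) = 33 + j$)
$1150 + c{\left(92,-180 \right)} = 1150 + \left(33 - 180\right) = 1150 - 147 = 1003$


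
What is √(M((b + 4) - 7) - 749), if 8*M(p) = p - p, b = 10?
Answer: I*√749 ≈ 27.368*I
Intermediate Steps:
M(p) = 0 (M(p) = (p - p)/8 = (⅛)*0 = 0)
√(M((b + 4) - 7) - 749) = √(0 - 749) = √(-749) = I*√749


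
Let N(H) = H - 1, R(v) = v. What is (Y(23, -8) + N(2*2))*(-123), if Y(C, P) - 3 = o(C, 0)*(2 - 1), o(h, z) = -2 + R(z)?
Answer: -492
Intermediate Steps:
N(H) = -1 + H
o(h, z) = -2 + z
Y(C, P) = 1 (Y(C, P) = 3 + (-2 + 0)*(2 - 1) = 3 - 2*1 = 3 - 2 = 1)
(Y(23, -8) + N(2*2))*(-123) = (1 + (-1 + 2*2))*(-123) = (1 + (-1 + 4))*(-123) = (1 + 3)*(-123) = 4*(-123) = -492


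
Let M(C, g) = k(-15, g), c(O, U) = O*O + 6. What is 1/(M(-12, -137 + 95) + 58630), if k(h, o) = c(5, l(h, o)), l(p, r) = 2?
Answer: 1/58661 ≈ 1.7047e-5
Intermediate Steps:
c(O, U) = 6 + O² (c(O, U) = O² + 6 = 6 + O²)
k(h, o) = 31 (k(h, o) = 6 + 5² = 6 + 25 = 31)
M(C, g) = 31
1/(M(-12, -137 + 95) + 58630) = 1/(31 + 58630) = 1/58661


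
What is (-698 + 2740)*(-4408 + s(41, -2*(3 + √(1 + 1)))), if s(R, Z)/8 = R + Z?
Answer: -8429376 - 32672*√2 ≈ -8.4756e+6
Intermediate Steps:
s(R, Z) = 8*R + 8*Z (s(R, Z) = 8*(R + Z) = 8*R + 8*Z)
(-698 + 2740)*(-4408 + s(41, -2*(3 + √(1 + 1)))) = (-698 + 2740)*(-4408 + (8*41 + 8*(-2*(3 + √(1 + 1))))) = 2042*(-4408 + (328 + 8*(-2*(3 + √2)))) = 2042*(-4408 + (328 + 8*(-6 - 2*√2))) = 2042*(-4408 + (328 + (-48 - 16*√2))) = 2042*(-4408 + (280 - 16*√2)) = 2042*(-4128 - 16*√2) = -8429376 - 32672*√2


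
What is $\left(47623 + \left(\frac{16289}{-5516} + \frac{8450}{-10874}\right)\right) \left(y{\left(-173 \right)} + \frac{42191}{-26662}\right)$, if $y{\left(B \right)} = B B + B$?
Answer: $\frac{161849909254339957509}{114229499672} \approx 1.4169 \cdot 10^{9}$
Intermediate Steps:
$y{\left(B \right)} = B + B^{2}$ ($y{\left(B \right)} = B^{2} + B = B + B^{2}$)
$\left(47623 + \left(\frac{16289}{-5516} + \frac{8450}{-10874}\right)\right) \left(y{\left(-173 \right)} + \frac{42191}{-26662}\right) = \left(47623 + \left(\frac{16289}{-5516} + \frac{8450}{-10874}\right)\right) \left(- 173 \left(1 - 173\right) + \frac{42191}{-26662}\right) = \left(47623 + \left(16289 \left(- \frac{1}{5516}\right) + 8450 \left(- \frac{1}{10874}\right)\right)\right) \left(\left(-173\right) \left(-172\right) + 42191 \left(- \frac{1}{26662}\right)\right) = \left(47623 - \frac{15981199}{4284356}\right) \left(29756 - \frac{42191}{26662}\right) = \left(47623 - \frac{15981199}{4284356}\right) \frac{793312281}{26662} = \frac{204017904589}{4284356} \cdot \frac{793312281}{26662} = \frac{161849909254339957509}{114229499672}$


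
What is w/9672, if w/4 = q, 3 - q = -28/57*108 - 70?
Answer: 2395/45942 ≈ 0.052131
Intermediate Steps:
q = 2395/19 (q = 3 - (-28/57*108 - 70) = 3 - (-1008/19 - 70) = 3 - 1*(-2338/19) = 3 + 2338/19 = 2395/19 ≈ 126.05)
w = 9580/19 (w = 4*(2395/19) = 9580/19 ≈ 504.21)
w/9672 = (9580/19)/9672 = (9580/19)*(1/9672) = 2395/45942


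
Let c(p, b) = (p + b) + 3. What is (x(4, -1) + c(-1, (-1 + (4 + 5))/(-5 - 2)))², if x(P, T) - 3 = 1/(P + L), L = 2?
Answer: 28561/1764 ≈ 16.191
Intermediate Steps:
c(p, b) = 3 + b + p (c(p, b) = (b + p) + 3 = 3 + b + p)
x(P, T) = 3 + 1/(2 + P) (x(P, T) = 3 + 1/(P + 2) = 3 + 1/(2 + P))
(x(4, -1) + c(-1, (-1 + (4 + 5))/(-5 - 2)))² = ((7 + 3*4)/(2 + 4) + (3 + (-1 + (4 + 5))/(-5 - 2) - 1))² = ((7 + 12)/6 + (3 + (-1 + 9)/(-7) - 1))² = ((⅙)*19 + (3 + 8*(-⅐) - 1))² = (19/6 + (3 - 8/7 - 1))² = (19/6 + 6/7)² = (169/42)² = 28561/1764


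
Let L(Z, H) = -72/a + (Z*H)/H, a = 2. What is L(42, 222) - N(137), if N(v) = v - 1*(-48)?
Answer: -179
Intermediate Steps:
N(v) = 48 + v (N(v) = v + 48 = 48 + v)
L(Z, H) = -36 + Z (L(Z, H) = -72/2 + (Z*H)/H = -72*½ + (H*Z)/H = -36 + Z)
L(42, 222) - N(137) = (-36 + 42) - (48 + 137) = 6 - 1*185 = 6 - 185 = -179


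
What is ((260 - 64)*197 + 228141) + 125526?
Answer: 392279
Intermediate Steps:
((260 - 64)*197 + 228141) + 125526 = (196*197 + 228141) + 125526 = (38612 + 228141) + 125526 = 266753 + 125526 = 392279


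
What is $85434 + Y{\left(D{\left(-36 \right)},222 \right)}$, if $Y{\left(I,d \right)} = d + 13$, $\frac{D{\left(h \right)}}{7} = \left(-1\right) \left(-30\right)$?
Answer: $85669$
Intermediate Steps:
$D{\left(h \right)} = 210$ ($D{\left(h \right)} = 7 \left(\left(-1\right) \left(-30\right)\right) = 7 \cdot 30 = 210$)
$Y{\left(I,d \right)} = 13 + d$
$85434 + Y{\left(D{\left(-36 \right)},222 \right)} = 85434 + \left(13 + 222\right) = 85434 + 235 = 85669$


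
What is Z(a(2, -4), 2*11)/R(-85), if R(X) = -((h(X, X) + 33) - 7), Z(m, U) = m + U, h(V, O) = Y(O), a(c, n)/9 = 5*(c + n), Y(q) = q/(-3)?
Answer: 204/163 ≈ 1.2515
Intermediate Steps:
Y(q) = -q/3 (Y(q) = q*(-1/3) = -q/3)
a(c, n) = 45*c + 45*n (a(c, n) = 9*(5*(c + n)) = 9*(5*c + 5*n) = 45*c + 45*n)
h(V, O) = -O/3
Z(m, U) = U + m
R(X) = -26 + X/3 (R(X) = -((-X/3 + 33) - 7) = -((33 - X/3) - 7) = -(26 - X/3) = -26 + X/3)
Z(a(2, -4), 2*11)/R(-85) = (2*11 + (45*2 + 45*(-4)))/(-26 + (1/3)*(-85)) = (22 + (90 - 180))/(-26 - 85/3) = (22 - 90)/(-163/3) = -68*(-3/163) = 204/163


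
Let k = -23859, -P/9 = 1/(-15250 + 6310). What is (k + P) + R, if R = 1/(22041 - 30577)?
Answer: -151727010223/6359320 ≈ -23859.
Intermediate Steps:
R = -1/8536 (R = 1/(-8536) = -1/8536 ≈ -0.00011715)
P = 3/2980 (P = -9/(-15250 + 6310) = -9/(-8940) = -9*(-1/8940) = 3/2980 ≈ 0.0010067)
(k + P) + R = (-23859 + 3/2980) - 1/8536 = -71099817/2980 - 1/8536 = -151727010223/6359320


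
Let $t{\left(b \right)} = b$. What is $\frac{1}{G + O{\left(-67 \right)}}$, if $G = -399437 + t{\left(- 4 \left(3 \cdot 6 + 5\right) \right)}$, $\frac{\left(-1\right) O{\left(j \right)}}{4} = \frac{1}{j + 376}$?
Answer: $- \frac{309}{123454465} \approx -2.5029 \cdot 10^{-6}$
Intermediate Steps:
$O{\left(j \right)} = - \frac{4}{376 + j}$ ($O{\left(j \right)} = - \frac{4}{j + 376} = - \frac{4}{376 + j}$)
$G = -399529$ ($G = -399437 - 4 \left(3 \cdot 6 + 5\right) = -399437 - 4 \left(18 + 5\right) = -399437 - 92 = -399529$)
$\frac{1}{G + O{\left(-67 \right)}} = \frac{1}{-399529 - \frac{4}{376 - 67}} = \frac{1}{-399529 - \frac{4}{309}} = \frac{1}{- \frac{123454465}{309}} = - \frac{309}{123454465}$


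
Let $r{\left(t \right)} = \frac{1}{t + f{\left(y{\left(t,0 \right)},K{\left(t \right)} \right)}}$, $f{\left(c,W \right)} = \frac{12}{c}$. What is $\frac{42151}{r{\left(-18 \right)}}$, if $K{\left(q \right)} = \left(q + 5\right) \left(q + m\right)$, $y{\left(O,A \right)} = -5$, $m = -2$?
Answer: $- \frac{4299402}{5} \approx -8.5988 \cdot 10^{5}$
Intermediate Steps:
$K{\left(q \right)} = \left(-2 + q\right) \left(5 + q\right)$ ($K{\left(q \right)} = \left(q + 5\right) \left(q - 2\right) = \left(5 + q\right) \left(-2 + q\right) = \left(-2 + q\right) \left(5 + q\right)$)
$r{\left(t \right)} = \frac{1}{- \frac{12}{5} + t}$ ($r{\left(t \right)} = \frac{1}{t + \frac{12}{-5}} = \frac{1}{t + 12 \left(- \frac{1}{5}\right)} = \frac{1}{t - \frac{12}{5}} = \frac{1}{- \frac{12}{5} + t}$)
$\frac{42151}{r{\left(-18 \right)}} = \frac{42151}{5 \frac{1}{-12 + 5 \left(-18\right)}} = \frac{42151}{5 \frac{1}{-12 - 90}} = \frac{42151}{5 \frac{1}{-102}} = \frac{42151}{5 \left(- \frac{1}{102}\right)} = \frac{42151}{- \frac{5}{102}} = 42151 \left(- \frac{102}{5}\right) = - \frac{4299402}{5}$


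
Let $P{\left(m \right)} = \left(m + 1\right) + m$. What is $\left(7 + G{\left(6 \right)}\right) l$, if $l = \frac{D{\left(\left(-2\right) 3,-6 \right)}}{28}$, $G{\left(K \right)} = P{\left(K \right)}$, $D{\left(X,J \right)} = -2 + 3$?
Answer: $\frac{5}{7} \approx 0.71429$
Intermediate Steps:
$D{\left(X,J \right)} = 1$
$P{\left(m \right)} = 1 + 2 m$ ($P{\left(m \right)} = \left(1 + m\right) + m = 1 + 2 m$)
$G{\left(K \right)} = 1 + 2 K$
$l = \frac{1}{28}$ ($l = 1 \cdot \frac{1}{28} = \frac{1}{28} \approx 0.035714$)
$\left(7 + G{\left(6 \right)}\right) l = \left(7 + \left(1 + 2 \cdot 6\right)\right) \frac{1}{28} = \left(7 + \left(1 + 12\right)\right) \frac{1}{28} = \left(7 + 13\right) \frac{1}{28} = 20 \cdot \frac{1}{28} = \frac{5}{7}$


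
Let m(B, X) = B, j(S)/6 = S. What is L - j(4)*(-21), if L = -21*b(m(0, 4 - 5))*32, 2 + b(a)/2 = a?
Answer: 3192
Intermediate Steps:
j(S) = 6*S
b(a) = -4 + 2*a
L = 2688 (L = -21*(-4 + 2*0)*32 = -21*(-4 + 0)*32 = -21*(-4)*32 = 84*32 = 2688)
L - j(4)*(-21) = 2688 - 6*4*(-21) = 2688 - 1*24*(-21) = 2688 - 24*(-21) = 2688 + 504 = 3192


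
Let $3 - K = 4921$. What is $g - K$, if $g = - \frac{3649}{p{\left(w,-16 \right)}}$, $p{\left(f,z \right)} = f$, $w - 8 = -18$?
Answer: $\frac{52829}{10} \approx 5282.9$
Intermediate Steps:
$w = -10$ ($w = 8 - 18 = -10$)
$K = -4918$ ($K = 3 - 4921 = -4918$)
$g = \frac{3649}{10}$ ($g = - \frac{3649}{-10} = \left(-3649\right) \left(- \frac{1}{10}\right) = \frac{3649}{10} \approx 364.9$)
$g - K = \frac{3649}{10} - -4918 = \frac{3649}{10} + 4918 = \frac{52829}{10}$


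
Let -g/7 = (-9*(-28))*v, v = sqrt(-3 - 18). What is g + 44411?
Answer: 44411 - 1764*I*sqrt(21) ≈ 44411.0 - 8083.7*I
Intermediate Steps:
v = I*sqrt(21) (v = sqrt(-21) = I*sqrt(21) ≈ 4.5826*I)
g = -1764*I*sqrt(21) (g = -7*(-9*(-28))*I*sqrt(21) = -1764*I*sqrt(21) ≈ -8083.7*I)
g + 44411 = -1764*I*sqrt(21) + 44411 = 44411 - 1764*I*sqrt(21)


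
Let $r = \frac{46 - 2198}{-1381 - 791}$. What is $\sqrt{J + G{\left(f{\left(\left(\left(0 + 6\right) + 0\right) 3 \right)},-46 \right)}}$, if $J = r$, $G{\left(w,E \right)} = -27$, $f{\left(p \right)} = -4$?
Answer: $\frac{i \sqrt{7668789}}{543} \approx 5.0999 i$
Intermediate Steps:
$r = \frac{538}{543}$ ($r = - \frac{2152}{-2172} = \left(-2152\right) \left(- \frac{1}{2172}\right) = \frac{538}{543} \approx 0.99079$)
$J = \frac{538}{543} \approx 0.99079$
$\sqrt{J + G{\left(f{\left(\left(\left(0 + 6\right) + 0\right) 3 \right)},-46 \right)}} = \sqrt{\frac{538}{543} - 27} = \sqrt{- \frac{14123}{543}} = \frac{i \sqrt{7668789}}{543}$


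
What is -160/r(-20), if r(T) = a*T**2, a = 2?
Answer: -1/5 ≈ -0.20000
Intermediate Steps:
r(T) = 2*T**2
-160/r(-20) = -160/(2*(-20)**2) = -160/(2*400) = -160/800 = -160*1/800 = -1/5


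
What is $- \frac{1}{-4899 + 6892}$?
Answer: $- \frac{1}{1993} \approx -0.00050176$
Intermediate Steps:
$- \frac{1}{-4899 + 6892} = - \frac{1}{1993}$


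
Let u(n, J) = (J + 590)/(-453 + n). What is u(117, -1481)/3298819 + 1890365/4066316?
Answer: 174607517334143/375593133462512 ≈ 0.46488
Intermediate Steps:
u(n, J) = (590 + J)/(-453 + n)
u(117, -1481)/3298819 + 1890365/4066316 = ((590 - 1481)/(-453 + 117))/3298819 + 1890365/4066316 = (-891/(-336))*(1/3298819) + 1890365*(1/4066316) = -1/336*(-891)*(1/3298819) + 1890365/4066316 = (297/112)*(1/3298819) + 1890365/4066316 = 297/369467728 + 1890365/4066316 = 174607517334143/375593133462512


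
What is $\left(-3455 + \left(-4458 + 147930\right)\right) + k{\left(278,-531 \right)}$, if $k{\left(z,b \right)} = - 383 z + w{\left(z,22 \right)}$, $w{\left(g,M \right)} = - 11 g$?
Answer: $30485$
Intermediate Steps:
$k{\left(z,b \right)} = - 394 z$ ($k{\left(z,b \right)} = - 383 z - 11 z = - 394 z$)
$\left(-3455 + \left(-4458 + 147930\right)\right) + k{\left(278,-531 \right)} = \left(-3455 + \left(-4458 + 147930\right)\right) - 109532 = \left(-3455 + 143472\right) - 109532 = 140017 - 109532 = 30485$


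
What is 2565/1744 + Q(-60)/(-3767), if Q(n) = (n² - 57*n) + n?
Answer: -2475885/6569648 ≈ -0.37687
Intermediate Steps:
Q(n) = n² - 56*n
2565/1744 + Q(-60)/(-3767) = 2565/1744 - 60*(-56 - 60)/(-3767) = 2565*(1/1744) - 60*(-116)*(-1/3767) = 2565/1744 + 6960*(-1/3767) = 2565/1744 - 6960/3767 = -2475885/6569648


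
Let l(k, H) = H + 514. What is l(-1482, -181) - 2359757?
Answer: -2359424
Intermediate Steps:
l(k, H) = 514 + H
l(-1482, -181) - 2359757 = (514 - 181) - 2359757 = 333 - 2359757 = -2359424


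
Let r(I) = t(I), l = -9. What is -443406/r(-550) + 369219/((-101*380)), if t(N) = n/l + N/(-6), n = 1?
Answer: -9591596061/1976570 ≈ -4852.6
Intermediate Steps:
t(N) = -1/9 - N/6 (t(N) = 1/(-9) + N/(-6) = 1*(-1/9) + N*(-1/6) = -1/9 - N/6)
r(I) = -1/9 - I/6
-443406/r(-550) + 369219/((-101*380)) = -443406/(-1/9 - 1/6*(-550)) + 369219/((-101*380)) = -443406/(-1/9 + 275/3) + 369219/(-38380) = -443406/824/9 + 369219*(-1/38380) = -443406*9/824 - 369219/38380 = -1995327/412 - 369219/38380 = -9591596061/1976570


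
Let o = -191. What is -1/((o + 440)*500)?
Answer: -1/124500 ≈ -8.0321e-6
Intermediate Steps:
-1/((o + 440)*500) = -1/((-191 + 440)*500) = -1/(249*500) = -1/124500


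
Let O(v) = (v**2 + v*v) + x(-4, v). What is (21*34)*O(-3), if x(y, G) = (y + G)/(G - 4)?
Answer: 13566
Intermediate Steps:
x(y, G) = (G + y)/(-4 + G)
O(v) = 1 + 2*v**2 (O(v) = (v**2 + v*v) + (v - 4)/(-4 + v) = (v**2 + v**2) + (-4 + v)/(-4 + v) = 2*v**2 + 1 = 1 + 2*v**2)
(21*34)*O(-3) = (21*34)*(1 + 2*(-3)**2) = 714*(1 + 2*9) = 714*(1 + 18) = 714*19 = 13566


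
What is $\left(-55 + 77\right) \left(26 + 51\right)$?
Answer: $1694$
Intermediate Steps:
$\left(-55 + 77\right) \left(26 + 51\right) = 22 \cdot 77 = 1694$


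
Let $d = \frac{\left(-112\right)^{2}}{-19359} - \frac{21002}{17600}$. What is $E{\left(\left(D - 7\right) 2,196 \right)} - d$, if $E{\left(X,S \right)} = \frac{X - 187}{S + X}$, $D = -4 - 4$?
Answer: $\frac{7551139697}{14139813600} \approx 0.53403$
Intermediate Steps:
$D = -8$
$E{\left(X,S \right)} = \frac{-187 + X}{S + X}$
$d = - \frac{313676059}{170359200}$ ($d = 12544 \left(- \frac{1}{19359}\right) - \frac{10501}{8800} = - \frac{12544}{19359} - \frac{10501}{8800} = - \frac{313676059}{170359200} \approx -1.8413$)
$E{\left(\left(D - 7\right) 2,196 \right)} - d = \frac{-187 + \left(-8 - 7\right) 2}{196 + \left(-8 - 7\right) 2} - - \frac{313676059}{170359200} = \frac{-187 - 30}{196 - 30} + \frac{313676059}{170359200} = \frac{1}{166} \left(-217\right) + \frac{313676059}{170359200} = - \frac{217}{166} + \frac{313676059}{170359200} = \frac{7551139697}{14139813600}$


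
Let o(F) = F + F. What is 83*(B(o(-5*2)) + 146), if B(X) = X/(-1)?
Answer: 13778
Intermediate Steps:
o(F) = 2*F
B(X) = -X (B(X) = X*(-1) = -X)
83*(B(o(-5*2)) + 146) = 83*(-2*(-5*2) + 146) = 83*(-2*(-10) + 146) = 83*(-1*(-20) + 146) = 83*(20 + 146) = 83*166 = 13778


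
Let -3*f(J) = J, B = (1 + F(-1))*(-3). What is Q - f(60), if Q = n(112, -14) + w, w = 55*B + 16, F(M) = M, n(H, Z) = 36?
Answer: 72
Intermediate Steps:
B = 0 (B = (1 - 1)*(-3) = 0*(-3) = 0)
w = 16 (w = 55*0 + 16 = 0 + 16 = 16)
f(J) = -J/3
Q = 52 (Q = 36 + 16 = 52)
Q - f(60) = 52 - (-1)*60/3 = 52 - 1*(-20) = 52 + 20 = 72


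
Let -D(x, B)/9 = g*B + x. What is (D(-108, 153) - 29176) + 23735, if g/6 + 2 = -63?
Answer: 532561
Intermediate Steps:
g = -390 (g = -12 + 6*(-63) = -12 - 378 = -390)
D(x, B) = -9*x + 3510*B (D(x, B) = -9*(-390*B + x) = -9*(x - 390*B) = -9*x + 3510*B)
(D(-108, 153) - 29176) + 23735 = ((-9*(-108) + 3510*153) - 29176) + 23735 = ((972 + 537030) - 29176) + 23735 = (538002 - 29176) + 23735 = 508826 + 23735 = 532561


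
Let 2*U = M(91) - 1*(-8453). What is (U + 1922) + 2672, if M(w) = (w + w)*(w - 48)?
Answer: 25467/2 ≈ 12734.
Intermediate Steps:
M(w) = 2*w*(-48 + w) (M(w) = (2*w)*(-48 + w) = 2*w*(-48 + w))
U = 16279/2 (U = (2*91*(-48 + 91) - 1*(-8453))/2 = (2*91*43 + 8453)/2 = (7826 + 8453)/2 = (1/2)*16279 = 16279/2 ≈ 8139.5)
(U + 1922) + 2672 = (16279/2 + 1922) + 2672 = 20123/2 + 2672 = 25467/2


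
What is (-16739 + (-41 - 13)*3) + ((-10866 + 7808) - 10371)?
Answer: -30330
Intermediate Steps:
(-16739 + (-41 - 13)*3) + ((-10866 + 7808) - 10371) = (-16739 - 54*3) + (-3058 - 10371) = (-16739 - 162) - 13429 = -16901 - 13429 = -30330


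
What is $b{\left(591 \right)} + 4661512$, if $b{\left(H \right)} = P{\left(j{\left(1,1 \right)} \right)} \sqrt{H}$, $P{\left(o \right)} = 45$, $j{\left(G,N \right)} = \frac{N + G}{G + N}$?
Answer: $4661512 + 45 \sqrt{591} \approx 4.6626 \cdot 10^{6}$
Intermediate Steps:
$j{\left(G,N \right)} = 1$ ($j{\left(G,N \right)} = \frac{G + N}{G + N} = 1$)
$b{\left(H \right)} = 45 \sqrt{H}$
$b{\left(591 \right)} + 4661512 = 45 \sqrt{591} + 4661512 = 4661512 + 45 \sqrt{591}$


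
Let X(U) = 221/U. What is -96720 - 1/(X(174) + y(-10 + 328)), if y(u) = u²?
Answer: -1701865486014/17595797 ≈ -96720.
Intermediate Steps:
-96720 - 1/(X(174) + y(-10 + 328)) = -96720 - 1/(221/174 + (-10 + 328)²) = -96720 - 1/(221*(1/174) + 318²) = -96720 - 1/(221/174 + 101124) = -96720 - 1/17595797/174 = -96720 - 1*174/17595797 = -96720 - 174/17595797 = -1701865486014/17595797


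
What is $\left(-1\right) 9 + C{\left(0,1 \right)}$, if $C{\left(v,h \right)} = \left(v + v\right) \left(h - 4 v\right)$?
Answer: $-9$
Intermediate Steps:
$C{\left(v,h \right)} = 2 v \left(h - 4 v\right)$
$\left(-1\right) 9 + C{\left(0,1 \right)} = \left(-1\right) 9 + 2 \cdot 0 \left(1 - 0\right) = -9 + 2 \cdot 0 \left(1 + 0\right) = -9 + 2 \cdot 0 \cdot 1 = -9 + 0 = -9$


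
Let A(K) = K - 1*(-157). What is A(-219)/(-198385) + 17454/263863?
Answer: 3478971296/52346461255 ≈ 0.066460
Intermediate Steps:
A(K) = 157 + K (A(K) = K + 157 = 157 + K)
A(-219)/(-198385) + 17454/263863 = (157 - 219)/(-198385) + 17454/263863 = -62*(-1/198385) + 17454*(1/263863) = 62/198385 + 17454/263863 = 3478971296/52346461255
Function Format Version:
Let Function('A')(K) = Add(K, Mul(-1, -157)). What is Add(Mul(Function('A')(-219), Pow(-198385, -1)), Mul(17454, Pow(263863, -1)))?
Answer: Rational(3478971296, 52346461255) ≈ 0.066460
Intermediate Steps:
Function('A')(K) = Add(157, K) (Function('A')(K) = Add(K, 157) = Add(157, K))
Add(Mul(Function('A')(-219), Pow(-198385, -1)), Mul(17454, Pow(263863, -1))) = Add(Mul(Add(157, -219), Pow(-198385, -1)), Mul(17454, Pow(263863, -1))) = Add(Mul(-62, Rational(-1, 198385)), Mul(17454, Rational(1, 263863))) = Add(Rational(62, 198385), Rational(17454, 263863)) = Rational(3478971296, 52346461255)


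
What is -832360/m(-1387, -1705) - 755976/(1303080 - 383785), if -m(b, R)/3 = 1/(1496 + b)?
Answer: 6415776602144/212145 ≈ 3.0242e+7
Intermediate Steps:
m(b, R) = -3/(1496 + b)
-832360/m(-1387, -1705) - 755976/(1303080 - 383785) = -832360/((-3/(1496 - 1387))) - 755976/(1303080 - 383785) = -832360/((-3/109)) - 755976/919295 = -832360/((-3*1/109)) - 755976*1/919295 = -832360/(-3/109) - 58152/70715 = -832360*(-109/3) - 58152/70715 = 90727240/3 - 58152/70715 = 6415776602144/212145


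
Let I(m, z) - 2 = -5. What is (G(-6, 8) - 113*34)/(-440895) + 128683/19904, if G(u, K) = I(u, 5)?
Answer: 11362444433/1755114816 ≈ 6.4739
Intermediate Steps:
I(m, z) = -3 (I(m, z) = 2 - 5 = -3)
G(u, K) = -3
(G(-6, 8) - 113*34)/(-440895) + 128683/19904 = (-3 - 113*34)/(-440895) + 128683/19904 = (-3 - 3842)*(-1/440895) + 128683*(1/19904) = -3845*(-1/440895) + 128683/19904 = 769/88179 + 128683/19904 = 11362444433/1755114816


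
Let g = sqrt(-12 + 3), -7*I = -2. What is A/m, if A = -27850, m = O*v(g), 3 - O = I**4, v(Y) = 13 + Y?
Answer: -434641025/639643 + 100301775*I/639643 ≈ -679.51 + 156.81*I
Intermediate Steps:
I = 2/7 (I = -1/7*(-2) = 2/7 ≈ 0.28571)
g = 3*I (g = sqrt(-9) = 3*I ≈ 3.0*I)
O = 7187/2401 (O = 3 - (2/7)**4 = 3 - 1*16/2401 = 3 - 16/2401 = 7187/2401 ≈ 2.9933)
m = 93431/2401 + 21561*I/2401 (m = 7187*(13 + 3*I)/2401 = 93431/2401 + 21561*I/2401 ≈ 38.913 + 8.98*I)
A/m = -27850*5764801*(93431/2401 - 21561*I/2401)/9194228482 = -80274853925*(93431/2401 - 21561*I/2401)/4597114241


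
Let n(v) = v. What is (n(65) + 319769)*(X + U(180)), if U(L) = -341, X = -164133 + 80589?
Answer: -26829275090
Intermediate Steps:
X = -83544
(n(65) + 319769)*(X + U(180)) = (65 + 319769)*(-83544 - 341) = 319834*(-83885) = -26829275090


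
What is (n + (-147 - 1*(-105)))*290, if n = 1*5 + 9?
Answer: -8120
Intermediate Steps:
n = 14 (n = 5 + 9 = 14)
(n + (-147 - 1*(-105)))*290 = (14 + (-147 - 1*(-105)))*290 = (14 + (-147 + 105))*290 = (14 - 42)*290 = -28*290 = -8120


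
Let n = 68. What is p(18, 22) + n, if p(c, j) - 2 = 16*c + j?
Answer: 380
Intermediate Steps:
p(c, j) = 2 + j + 16*c (p(c, j) = 2 + (16*c + j) = 2 + (j + 16*c) = 2 + j + 16*c)
p(18, 22) + n = (2 + 22 + 16*18) + 68 = (2 + 22 + 288) + 68 = 312 + 68 = 380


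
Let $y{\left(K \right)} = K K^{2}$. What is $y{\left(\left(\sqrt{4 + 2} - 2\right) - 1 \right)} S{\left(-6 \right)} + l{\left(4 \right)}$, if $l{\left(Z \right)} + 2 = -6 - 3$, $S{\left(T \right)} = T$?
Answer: $475 - 198 \sqrt{6} \approx -9.999$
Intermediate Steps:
$y{\left(K \right)} = K^{3}$
$l{\left(Z \right)} = -11$ ($l{\left(Z \right)} = -2 - 9 = -11$)
$y{\left(\left(\sqrt{4 + 2} - 2\right) - 1 \right)} S{\left(-6 \right)} + l{\left(4 \right)} = \left(\left(\sqrt{4 + 2} - 2\right) - 1\right)^{3} \left(-6\right) - 11 = \left(\left(\sqrt{6} - 2\right) - 1\right)^{3} \left(-6\right) - 11 = \left(\left(-2 + \sqrt{6}\right) - 1\right)^{3} \left(-6\right) - 11 = \left(-3 + \sqrt{6}\right)^{3} \left(-6\right) - 11 = - 6 \left(-3 + \sqrt{6}\right)^{3} - 11 = -11 - 6 \left(-3 + \sqrt{6}\right)^{3}$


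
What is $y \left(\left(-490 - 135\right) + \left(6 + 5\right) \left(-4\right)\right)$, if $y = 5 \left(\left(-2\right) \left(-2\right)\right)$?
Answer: $-13380$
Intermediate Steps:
$y = 20$ ($y = 5 \cdot 4 = 20$)
$y \left(\left(-490 - 135\right) + \left(6 + 5\right) \left(-4\right)\right) = 20 \left(\left(-490 - 135\right) + \left(6 + 5\right) \left(-4\right)\right) = 20 \left(-625 + 11 \left(-4\right)\right) = 20 \left(-625 - 44\right) = 20 \left(-669\right) = -13380$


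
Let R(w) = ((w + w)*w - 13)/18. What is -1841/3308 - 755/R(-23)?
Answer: -9375913/691372 ≈ -13.561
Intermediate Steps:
R(w) = -13/18 + w**2/9 (R(w) = ((2*w)*w - 13)*(1/18) = (2*w**2 - 13)*(1/18) = (-13 + 2*w**2)*(1/18) = -13/18 + w**2/9)
-1841/3308 - 755/R(-23) = -1841/3308 - 755/(-13/18 + (1/9)*(-23)**2) = -1841*1/3308 - 755/(-13/18 + (1/9)*529) = -1841/3308 - 755/(-13/18 + 529/9) = -1841/3308 - 755/1045/18 = -1841/3308 - 755*18/1045 = -1841/3308 - 2718/209 = -9375913/691372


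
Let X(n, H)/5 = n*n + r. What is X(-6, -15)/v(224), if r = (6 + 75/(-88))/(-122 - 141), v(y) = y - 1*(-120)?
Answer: 4163655/7961536 ≈ 0.52297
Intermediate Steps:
v(y) = 120 + y (v(y) = y + 120 = 120 + y)
r = -453/23144 (r = (6 + 75*(-1/88))/(-263) = (6 - 75/88)*(-1/263) = (453/88)*(-1/263) = -453/23144 ≈ -0.019573)
X(n, H) = -2265/23144 + 5*n² (X(n, H) = 5*(n*n - 453/23144) = 5*(n² - 453/23144) = 5*(-453/23144 + n²) = -2265/23144 + 5*n²)
X(-6, -15)/v(224) = (-2265/23144 + 5*(-6)²)/(120 + 224) = (-2265/23144 + 5*36)/344 = (-2265/23144 + 180)*(1/344) = (4163655/23144)*(1/344) = 4163655/7961536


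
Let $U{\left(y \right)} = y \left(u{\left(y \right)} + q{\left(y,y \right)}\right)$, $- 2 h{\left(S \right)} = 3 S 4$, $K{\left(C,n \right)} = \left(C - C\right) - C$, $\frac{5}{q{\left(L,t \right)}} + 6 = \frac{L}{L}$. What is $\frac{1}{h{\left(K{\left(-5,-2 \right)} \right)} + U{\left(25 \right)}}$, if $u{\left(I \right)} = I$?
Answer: $\frac{1}{570} \approx 0.0017544$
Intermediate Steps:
$q{\left(L,t \right)} = -1$ ($q{\left(L,t \right)} = \frac{5}{-6 + \frac{L}{L}} = \frac{5}{-6 + 1} = \frac{5}{-5} = 5 \left(- \frac{1}{5}\right) = -1$)
$K{\left(C,n \right)} = - C$ ($K{\left(C,n \right)} = 0 - C = - C$)
$h{\left(S \right)} = - 6 S$ ($h{\left(S \right)} = - \frac{3 S 4}{2} = - \frac{12 S}{2} = - 6 S$)
$U{\left(y \right)} = y \left(-1 + y\right)$ ($U{\left(y \right)} = y \left(y - 1\right) = y \left(-1 + y\right)$)
$\frac{1}{h{\left(K{\left(-5,-2 \right)} \right)} + U{\left(25 \right)}} = \frac{1}{- 6 \left(\left(-1\right) \left(-5\right)\right) + 25 \left(-1 + 25\right)} = \frac{1}{\left(-6\right) 5 + 25 \cdot 24} = \frac{1}{-30 + 600} = \frac{1}{570}$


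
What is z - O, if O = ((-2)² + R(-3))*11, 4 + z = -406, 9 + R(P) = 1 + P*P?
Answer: -465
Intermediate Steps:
R(P) = -8 + P² (R(P) = -9 + (1 + P*P) = -9 + (1 + P²) = -8 + P²)
z = -410 (z = -4 - 406 = -410)
O = 55 (O = ((-2)² + (-8 + (-3)²))*11 = (4 + (-8 + 9))*11 = (4 + 1)*11 = 5*11 = 55)
z - O = -410 - 1*55 = -410 - 55 = -465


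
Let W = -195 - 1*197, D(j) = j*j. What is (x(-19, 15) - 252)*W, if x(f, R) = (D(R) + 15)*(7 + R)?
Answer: -1970976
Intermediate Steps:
D(j) = j**2
x(f, R) = (7 + R)*(15 + R**2) (x(f, R) = (R**2 + 15)*(7 + R) = (15 + R**2)*(7 + R) = (7 + R)*(15 + R**2))
W = -392 (W = -195 - 197 = -392)
(x(-19, 15) - 252)*W = ((105 + 15**3 + 7*15**2 + 15*15) - 252)*(-392) = ((105 + 3375 + 7*225 + 225) - 252)*(-392) = ((105 + 3375 + 1575 + 225) - 252)*(-392) = (5280 - 252)*(-392) = 5028*(-392) = -1970976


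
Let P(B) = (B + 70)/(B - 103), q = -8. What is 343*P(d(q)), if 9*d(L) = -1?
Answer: -215747/928 ≈ -232.49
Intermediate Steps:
d(L) = -⅑ (d(L) = (⅑)*(-1) = -⅑)
P(B) = (70 + B)/(-103 + B)
343*P(d(q)) = 343*((70 - ⅑)/(-103 - ⅑)) = 343*((629/9)/(-928/9)) = 343*(-9/928*629/9) = 343*(-629/928) = -215747/928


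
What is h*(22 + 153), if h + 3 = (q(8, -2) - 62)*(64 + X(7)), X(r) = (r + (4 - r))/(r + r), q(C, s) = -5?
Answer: -754275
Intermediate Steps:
X(r) = 2/r (X(r) = 4/((2*r)) = 4*(1/(2*r)) = 2/r)
h = -30171/7 (h = -3 + (-5 - 62)*(64 + 2/7) = -3 - 67*(64 + 2*(⅐)) = -3 - 67*(64 + 2/7) = -3 - 67*450/7 = -3 - 30150/7 = -30171/7 ≈ -4310.1)
h*(22 + 153) = -30171*(22 + 153)/7 = -30171/7*175 = -754275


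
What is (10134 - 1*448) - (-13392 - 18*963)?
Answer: 40412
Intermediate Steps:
(10134 - 1*448) - (-13392 - 18*963) = (10134 - 448) - (-13392 - 17334) = 9686 - 1*(-30726) = 9686 + 30726 = 40412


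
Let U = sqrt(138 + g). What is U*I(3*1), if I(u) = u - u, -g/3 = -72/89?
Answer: 0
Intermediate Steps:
g = 216/89 (g = -(-216)/89 = -3*(-72/89) = 216/89 ≈ 2.4270)
I(u) = 0
U = sqrt(1112322)/89 (U = sqrt(138 + 216/89) = sqrt(12498/89) = sqrt(1112322)/89 ≈ 11.850)
U*I(3*1) = (sqrt(1112322)/89)*0 = 0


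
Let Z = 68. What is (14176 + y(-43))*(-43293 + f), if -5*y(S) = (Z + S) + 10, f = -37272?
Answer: -1141525485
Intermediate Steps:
y(S) = -78/5 - S/5 (y(S) = -((68 + S) + 10)/5 = -(78 + S)/5 = -78/5 - S/5)
(14176 + y(-43))*(-43293 + f) = (14176 + (-78/5 - ⅕*(-43)))*(-43293 - 37272) = (14176 + (-78/5 + 43/5))*(-80565) = (14176 - 7)*(-80565) = 14169*(-80565) = -1141525485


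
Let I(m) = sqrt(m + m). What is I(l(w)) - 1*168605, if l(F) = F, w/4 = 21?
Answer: -168605 + 2*sqrt(42) ≈ -1.6859e+5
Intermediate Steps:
w = 84 (w = 4*21 = 84)
I(m) = sqrt(2)*sqrt(m) (I(m) = sqrt(2*m) = sqrt(2)*sqrt(m))
I(l(w)) - 1*168605 = sqrt(2)*sqrt(84) - 1*168605 = sqrt(2)*(2*sqrt(21)) - 168605 = 2*sqrt(42) - 168605 = -168605 + 2*sqrt(42)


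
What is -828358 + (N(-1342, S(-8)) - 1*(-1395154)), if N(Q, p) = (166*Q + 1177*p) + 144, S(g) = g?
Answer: 334752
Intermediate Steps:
N(Q, p) = 144 + 166*Q + 1177*p
-828358 + (N(-1342, S(-8)) - 1*(-1395154)) = -828358 + ((144 + 166*(-1342) + 1177*(-8)) - 1*(-1395154)) = -828358 + ((144 - 222772 - 9416) + 1395154) = -828358 + (-232044 + 1395154) = -828358 + 1163110 = 334752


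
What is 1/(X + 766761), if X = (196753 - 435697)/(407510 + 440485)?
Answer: 282665/216736418417 ≈ 1.3042e-6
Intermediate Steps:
X = -79648/282665 (X = -238944/847995 = -238944*1/847995 = -79648/282665 ≈ -0.28178)
1/(X + 766761) = 1/(-79648/282665 + 766761) = 1/(216736418417/282665) = 282665/216736418417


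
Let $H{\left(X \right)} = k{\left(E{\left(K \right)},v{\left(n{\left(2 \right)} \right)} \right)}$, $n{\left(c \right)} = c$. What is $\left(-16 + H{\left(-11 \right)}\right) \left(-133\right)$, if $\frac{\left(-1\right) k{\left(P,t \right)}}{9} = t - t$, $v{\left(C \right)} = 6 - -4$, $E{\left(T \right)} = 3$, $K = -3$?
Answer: $2128$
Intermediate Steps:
$v{\left(C \right)} = 10$ ($v{\left(C \right)} = 6 + 4 = 10$)
$k{\left(P,t \right)} = 0$ ($k{\left(P,t \right)} = - 9 \left(t - t\right) = \left(-9\right) 0 = 0$)
$H{\left(X \right)} = 0$
$\left(-16 + H{\left(-11 \right)}\right) \left(-133\right) = \left(-16 + 0\right) \left(-133\right) = \left(-16\right) \left(-133\right) = 2128$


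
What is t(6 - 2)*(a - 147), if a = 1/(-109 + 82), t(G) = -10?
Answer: 39700/27 ≈ 1470.4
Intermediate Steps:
a = -1/27 (a = 1/(-27) = -1/27 ≈ -0.037037)
t(6 - 2)*(a - 147) = -10*(-1/27 - 147) = -10*(-3970/27) = 39700/27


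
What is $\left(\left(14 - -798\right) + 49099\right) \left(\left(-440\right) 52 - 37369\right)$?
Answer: $-3007087839$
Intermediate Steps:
$\left(\left(14 - -798\right) + 49099\right) \left(\left(-440\right) 52 - 37369\right) = \left(\left(14 + 798\right) + 49099\right) \left(-22880 - 37369\right) = \left(812 + 49099\right) \left(-60249\right) = 49911 \left(-60249\right) = -3007087839$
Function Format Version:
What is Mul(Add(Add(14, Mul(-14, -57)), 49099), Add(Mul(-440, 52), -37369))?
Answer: -3007087839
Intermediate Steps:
Mul(Add(Add(14, Mul(-14, -57)), 49099), Add(Mul(-440, 52), -37369)) = Mul(Add(Add(14, 798), 49099), Add(-22880, -37369)) = Mul(Add(812, 49099), -60249) = Mul(49911, -60249) = -3007087839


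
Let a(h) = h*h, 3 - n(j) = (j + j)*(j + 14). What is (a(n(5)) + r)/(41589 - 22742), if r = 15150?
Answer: 50119/18847 ≈ 2.6593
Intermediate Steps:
n(j) = 3 - 2*j*(14 + j) (n(j) = 3 - (j + j)*(j + 14) = 3 - 2*j*(14 + j))
a(h) = h**2
(a(n(5)) + r)/(41589 - 22742) = ((3 - 28*5 - 2*5**2)**2 + 15150)/(41589 - 22742) = ((3 - 140 - 2*25)**2 + 15150)/18847 = ((3 - 140 - 50)**2 + 15150)*(1/18847) = ((-187)**2 + 15150)*(1/18847) = (34969 + 15150)*(1/18847) = 50119*(1/18847) = 50119/18847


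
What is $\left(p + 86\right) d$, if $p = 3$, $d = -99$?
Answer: $-8811$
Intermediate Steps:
$\left(p + 86\right) d = \left(3 + 86\right) \left(-99\right) = 89 \left(-99\right) = -8811$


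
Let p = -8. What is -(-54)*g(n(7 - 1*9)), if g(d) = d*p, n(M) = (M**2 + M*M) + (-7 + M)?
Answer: 432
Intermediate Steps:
n(M) = -7 + M + 2*M**2 (n(M) = (M**2 + M**2) + (-7 + M) = 2*M**2 + (-7 + M) = -7 + M + 2*M**2)
g(d) = -8*d (g(d) = d*(-8) = -8*d)
-(-54)*g(n(7 - 1*9)) = -(-54)*(-8*(-7 + (7 - 1*9) + 2*(7 - 1*9)**2)) = -(-54)*(-8*(-7 + (7 - 9) + 2*(7 - 9)**2)) = -(-54)*(-8*(-7 - 2 + 2*(-2)**2)) = -(-54)*(-8*(-7 - 2 + 2*4)) = -(-54)*(-8*(-7 - 2 + 8)) = -(-54)*(-8*(-1)) = -(-54)*8 = -54*(-8) = 432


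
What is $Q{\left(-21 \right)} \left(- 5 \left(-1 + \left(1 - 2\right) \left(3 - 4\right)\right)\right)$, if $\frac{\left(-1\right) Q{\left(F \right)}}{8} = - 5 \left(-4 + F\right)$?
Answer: $0$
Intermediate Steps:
$Q{\left(F \right)} = -160 + 40 F$ ($Q{\left(F \right)} = - 8 \left(- 5 \left(-4 + F\right)\right) = - 8 \left(20 - 5 F\right) = -160 + 40 F$)
$Q{\left(-21 \right)} \left(- 5 \left(-1 + \left(1 - 2\right) \left(3 - 4\right)\right)\right) = \left(-160 + 40 \left(-21\right)\right) \left(- 5 \left(-1 + \left(1 - 2\right) \left(3 - 4\right)\right)\right) = \left(-160 - 840\right) \left(- 5 \left(-1 - -1\right)\right) = - 1000 \left(- 5 \left(-1 + 1\right)\right) = - 1000 \left(\left(-5\right) 0\right) = \left(-1000\right) 0 = 0$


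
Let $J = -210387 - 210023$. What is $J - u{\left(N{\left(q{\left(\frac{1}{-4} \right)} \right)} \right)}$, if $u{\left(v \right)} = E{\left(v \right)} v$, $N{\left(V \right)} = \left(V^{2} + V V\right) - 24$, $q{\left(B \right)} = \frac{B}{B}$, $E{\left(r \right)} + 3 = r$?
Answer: $-420960$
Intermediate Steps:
$E{\left(r \right)} = -3 + r$
$q{\left(B \right)} = 1$
$J = -420410$ ($J = -210387 - 210023 = -420410$)
$N{\left(V \right)} = -24 + 2 V^{2}$ ($N{\left(V \right)} = \left(V^{2} + V^{2}\right) - 24 = 2 V^{2} - 24 = -24 + 2 V^{2}$)
$u{\left(v \right)} = v \left(-3 + v\right)$ ($u{\left(v \right)} = \left(-3 + v\right) v = v \left(-3 + v\right)$)
$J - u{\left(N{\left(q{\left(\frac{1}{-4} \right)} \right)} \right)} = -420410 - \left(-24 + 2 \cdot 1^{2}\right) \left(-3 - \left(24 - 2 \cdot 1^{2}\right)\right) = -420410 - \left(-24 + 2 \cdot 1\right) \left(-3 + \left(-24 + 2 \cdot 1\right)\right) = -420410 - \left(-24 + 2\right) \left(-3 + \left(-24 + 2\right)\right) = -420410 - - 22 \left(-3 - 22\right) = -420410 - \left(-22\right) \left(-25\right) = -420410 - 550 = -420960$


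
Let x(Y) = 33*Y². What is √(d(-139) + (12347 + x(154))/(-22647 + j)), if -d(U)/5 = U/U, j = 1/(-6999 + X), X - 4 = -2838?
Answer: I*√124293683126043195/55671988 ≈ 6.3327*I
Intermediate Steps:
X = -2834 (X = 4 - 2838 = -2834)
j = -1/9833 (j = 1/(-6999 - 2834) = 1/(-9833) = -1/9833 ≈ -0.00010170)
d(U) = -5 (d(U) = -5*U/U = -5*1 = -5)
√(d(-139) + (12347 + x(154))/(-22647 + j)) = √(-5 + (12347 + 33*154²)/(-22647 - 1/9833)) = √(-5 + (12347 + 33*23716)/(-222687952/9833)) = √(-5 + (12347 + 782628)*(-9833/222687952)) = √(-5 + 794975*(-9833/222687952)) = √(-5 - 7816989175/222687952) = √(-8930428935/222687952) = I*√124293683126043195/55671988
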